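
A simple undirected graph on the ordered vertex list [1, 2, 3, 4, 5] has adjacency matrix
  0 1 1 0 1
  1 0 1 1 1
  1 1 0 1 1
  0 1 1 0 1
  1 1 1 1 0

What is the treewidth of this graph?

3

A width-3 tree decomposition is:
Bags: B1 = {2, 3, 4, 5}  B2 = {1, 2, 3, 5}
Tree: B1–B2
Every bag has size at most 4, so the width is 4 − 1 = 3 and tw(G) ≤ 3. For the lower bound, the 4 vertices {1, 2, 3, 5} are pairwise adjacent, and any tree decomposition puts a clique entirely inside one bag — forcing width ≥ 3. Hence tw(G) = 3 exactly.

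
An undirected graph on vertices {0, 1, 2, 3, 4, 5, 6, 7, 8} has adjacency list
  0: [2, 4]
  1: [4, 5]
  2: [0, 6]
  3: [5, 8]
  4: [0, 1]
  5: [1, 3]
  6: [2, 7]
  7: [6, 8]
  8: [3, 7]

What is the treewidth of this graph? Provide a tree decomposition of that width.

Each bag holds 3 vertices, so the decomposition has width 2, which upper-bounds the treewidth. For the lower bound, G contains the cycle 8–7–6–2–0–4–1–5–3–8, so G is not a forest; only forests have treewidth ≤ 1, hence tw(G) ≥ 2. Hence tw(G) = 2 exactly.

Treewidth 2.
One optimal decomposition is:
Bags: B1 = {6, 7, 8}  B2 = {2, 6, 8}  B3 = {0, 2, 8}  B4 = {0, 4, 8}  B5 = {1, 4, 8}  B6 = {1, 5, 8}  B7 = {3, 5, 8}
Tree: B1–B2, B2–B3, B3–B4, B4–B5, B5–B6, B6–B7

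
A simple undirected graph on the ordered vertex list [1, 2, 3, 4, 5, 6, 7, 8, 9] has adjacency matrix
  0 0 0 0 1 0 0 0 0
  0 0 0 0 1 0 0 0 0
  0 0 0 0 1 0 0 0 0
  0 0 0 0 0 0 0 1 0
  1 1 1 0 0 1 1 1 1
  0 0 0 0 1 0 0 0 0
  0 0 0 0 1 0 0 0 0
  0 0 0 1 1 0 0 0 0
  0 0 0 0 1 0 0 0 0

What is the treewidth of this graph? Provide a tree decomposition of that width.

Treewidth 1.
Bags: B1 = {2, 5}  B2 = {1, 5}  B3 = {5, 9}  B4 = {5, 7}  B5 = {5, 8}  B6 = {5, 6}  B7 = {4, 8}  B8 = {3, 5}
Tree: B1–B2, B1–B3, B1–B4, B2–B5, B1–B6, B5–B7, B2–B8

Every bag has size at most 2, so the width is 2 − 1 = 1 and tw(G) ≤ 1. Any graph with an edge has treewidth ≥ 1, and G has the edge 5–2. Therefore the treewidth is 1.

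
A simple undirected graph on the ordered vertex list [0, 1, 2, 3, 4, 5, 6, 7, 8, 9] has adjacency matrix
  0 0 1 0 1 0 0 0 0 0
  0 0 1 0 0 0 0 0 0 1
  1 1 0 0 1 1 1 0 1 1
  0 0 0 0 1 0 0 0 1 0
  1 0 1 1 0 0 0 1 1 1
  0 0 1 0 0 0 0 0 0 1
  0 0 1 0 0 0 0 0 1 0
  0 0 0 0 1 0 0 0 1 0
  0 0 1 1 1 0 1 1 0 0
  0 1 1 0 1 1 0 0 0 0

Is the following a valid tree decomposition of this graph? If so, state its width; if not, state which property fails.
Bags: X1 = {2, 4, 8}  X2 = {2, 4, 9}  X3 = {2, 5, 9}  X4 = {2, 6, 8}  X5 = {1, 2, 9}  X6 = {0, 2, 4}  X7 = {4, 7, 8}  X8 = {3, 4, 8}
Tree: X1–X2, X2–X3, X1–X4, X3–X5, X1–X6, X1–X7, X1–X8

Yes; width 2.

Checking the three conditions: (i) the bags cover all of {0, 1, 2, 3, 4, 5, 6, 7, 8, 9}; (ii) for each edge, some bag contains both endpoints; (iii) the bags containing any fixed vertex form a subtree. All hold, so the decomposition is valid with width 3 − 1 = 2.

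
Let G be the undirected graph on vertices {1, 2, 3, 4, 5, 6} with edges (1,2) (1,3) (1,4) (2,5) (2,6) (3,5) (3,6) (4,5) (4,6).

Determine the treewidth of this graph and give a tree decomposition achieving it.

The largest bag has 4 vertices, giving width 3; this decomposition certifies tw(G) ≤ 3. For the lower bound: the 4 vertex sets {4,5}, {2,6}, {1}, {3} are disjoint, each induces a connected subgraph, and every pair is joined by at least one edge of G. Contracting each set to a single vertex therefore yields K_{4} as a minor, and since treewidth is minor-monotone, tw(G) ≥ tw(K_{4}) = 3. The upper and lower bounds meet at 3, so that is the treewidth.

Treewidth 3.
Bags: B1 = {1, 4, 5, 6}  B2 = {1, 2, 5, 6}  B3 = {1, 3, 5, 6}
Tree: B1–B2, B2–B3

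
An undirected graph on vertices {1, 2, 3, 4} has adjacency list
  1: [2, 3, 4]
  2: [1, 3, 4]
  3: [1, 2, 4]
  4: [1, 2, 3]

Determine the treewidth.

A width-3 tree decomposition is:
Bags: B1 = {1, 2, 3, 4}
Tree: (single bag)
With just one bag of size 4, the width is 4 − 1 = 3, so tw(G) ≤ 3. For the lower bound, the 4 vertices {1, 2, 3, 4} are pairwise adjacent, and any tree decomposition puts a clique entirely inside one bag — forcing width ≥ 3. Hence tw(G) = 3 exactly.

3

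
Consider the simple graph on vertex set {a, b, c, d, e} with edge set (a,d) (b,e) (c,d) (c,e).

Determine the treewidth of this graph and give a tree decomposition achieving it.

Each bag holds 2 vertices, so the decomposition has width 1, which upper-bounds the treewidth. G has an edge, so its treewidth is at least 1. Hence tw(G) = 1 exactly.

Treewidth 1.
Bags: B1 = {b, e}  B2 = {c, e}  B3 = {c, d}  B4 = {a, d}
Tree: B1–B2, B2–B3, B3–B4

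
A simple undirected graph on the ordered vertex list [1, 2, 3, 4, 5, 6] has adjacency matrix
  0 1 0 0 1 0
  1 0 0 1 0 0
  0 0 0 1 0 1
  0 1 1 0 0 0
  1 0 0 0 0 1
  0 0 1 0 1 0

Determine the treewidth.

A width-2 tree decomposition is:
Bags: B1 = {1, 5, 6}  B2 = {1, 3, 6}  B3 = {1, 3, 4}  B4 = {1, 2, 4}
Tree: B1–B2, B2–B3, B3–B4
Every bag has size at most 3, so the width is 3 − 1 = 2 and tw(G) ≤ 2. The edges 1–5–6–3–4–2–1 form a cycle, so G is not a tree and its treewidth is at least 2. Combining the bounds, tw(G) = 2.

2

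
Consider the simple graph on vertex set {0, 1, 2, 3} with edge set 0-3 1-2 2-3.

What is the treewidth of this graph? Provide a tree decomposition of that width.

Treewidth 1.
One optimal decomposition is:
Bags: B1 = {1, 2}  B2 = {2, 3}  B3 = {0, 3}
Tree: B1–B2, B2–B3

The largest bag has 2 vertices, giving width 1; this decomposition certifies tw(G) ≤ 1. G has an edge, so its treewidth is at least 1. Therefore the treewidth is 1.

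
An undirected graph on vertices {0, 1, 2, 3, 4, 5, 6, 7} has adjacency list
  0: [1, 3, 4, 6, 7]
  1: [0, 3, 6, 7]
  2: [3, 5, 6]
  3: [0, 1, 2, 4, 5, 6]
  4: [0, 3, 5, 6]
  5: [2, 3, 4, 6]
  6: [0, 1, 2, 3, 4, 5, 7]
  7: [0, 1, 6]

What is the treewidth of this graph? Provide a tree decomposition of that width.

The largest bag has 4 vertices, giving width 3; this decomposition certifies tw(G) ≤ 3. Conversely, {0, 1, 3, 6} is a clique of size 4, and the vertices of any clique must share a bag in every tree decomposition; so some bag has ≥ 4 vertices and tw(G) ≥ 3. The upper and lower bounds meet at 3, so that is the treewidth.

Treewidth 3.
Bags: B1 = {2, 3, 5, 6}  B2 = {3, 4, 5, 6}  B3 = {0, 3, 4, 6}  B4 = {0, 1, 3, 6}  B5 = {0, 1, 6, 7}
Tree: B1–B2, B2–B3, B3–B4, B4–B5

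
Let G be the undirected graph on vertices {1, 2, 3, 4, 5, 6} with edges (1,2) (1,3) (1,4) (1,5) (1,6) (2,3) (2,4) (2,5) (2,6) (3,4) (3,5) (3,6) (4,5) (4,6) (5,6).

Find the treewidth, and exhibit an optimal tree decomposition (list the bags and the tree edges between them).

A single bag containing all 6 vertices is trivially a valid decomposition of width 5. Conversely, {1, 2, 3, 4, 5, 6} is a clique of size 6, and the vertices of any clique must share a bag in every tree decomposition; so some bag has ≥ 6 vertices and tw(G) ≥ 5. Hence tw(G) = 5 exactly.

Treewidth 5.
One optimal decomposition is:
Bags: B1 = {1, 2, 3, 4, 5, 6}
Tree: (single bag)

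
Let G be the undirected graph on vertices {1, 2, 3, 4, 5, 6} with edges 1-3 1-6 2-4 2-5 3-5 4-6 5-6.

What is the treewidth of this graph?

2

A width-2 tree decomposition is:
Bags: B1 = {1, 3, 6}  B2 = {3, 5, 6}  B3 = {4, 5, 6}  B4 = {2, 4, 5}
Tree: B1–B2, B2–B3, B3–B4
Every bag has size at most 3, so the width is 3 − 1 = 2 and tw(G) ≤ 2. The edges 1–3–5–6–1 form a cycle, so G is not a tree and its treewidth is at least 2. Combining the bounds, tw(G) = 2.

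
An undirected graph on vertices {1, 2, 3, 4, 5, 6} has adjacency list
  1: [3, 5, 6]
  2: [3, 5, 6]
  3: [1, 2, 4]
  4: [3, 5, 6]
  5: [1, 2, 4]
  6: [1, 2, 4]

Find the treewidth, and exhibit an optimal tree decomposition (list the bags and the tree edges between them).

Each bag holds 4 vertices, so the decomposition has width 3, which upper-bounds the treewidth. For the lower bound: the 4 vertex sets {2,6}, {4,5}, {3}, {1} are disjoint, each induces a connected subgraph, and every pair is joined by at least one edge of G. Contracting each set to a single vertex therefore yields K_{4} as a minor, and since treewidth is minor-monotone, tw(G) ≥ tw(K_{4}) = 3. Hence tw(G) = 3 exactly.

Treewidth 3.
Bags: B1 = {2, 3, 5, 6}  B2 = {3, 4, 5, 6}  B3 = {1, 3, 5, 6}
Tree: B1–B2, B2–B3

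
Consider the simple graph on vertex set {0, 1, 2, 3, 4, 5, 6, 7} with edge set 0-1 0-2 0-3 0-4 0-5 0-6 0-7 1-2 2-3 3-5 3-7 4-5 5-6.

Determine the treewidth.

A width-2 tree decomposition is:
Bags: B1 = {0, 5, 6}  B2 = {0, 3, 5}  B3 = {0, 2, 3}  B4 = {0, 4, 5}  B5 = {0, 1, 2}  B6 = {0, 3, 7}
Tree: B1–B2, B2–B3, B2–B4, B3–B5, B3–B6
Every bag has size at most 3, so the width is 3 − 1 = 2 and tw(G) ≤ 2. For the lower bound, the 3 vertices {0, 1, 2} are pairwise adjacent, and any tree decomposition puts a clique entirely inside one bag — forcing width ≥ 2. Therefore the treewidth is 2.

2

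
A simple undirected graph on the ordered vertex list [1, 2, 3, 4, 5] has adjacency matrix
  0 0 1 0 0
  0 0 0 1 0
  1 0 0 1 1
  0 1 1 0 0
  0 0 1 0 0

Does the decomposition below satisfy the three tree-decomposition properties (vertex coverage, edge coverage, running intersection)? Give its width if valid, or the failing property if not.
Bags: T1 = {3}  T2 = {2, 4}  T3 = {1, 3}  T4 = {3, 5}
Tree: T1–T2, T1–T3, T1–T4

No — edge (4,3) lies in no bag.

A tree decomposition must satisfy three properties: every vertex lies in some bag; for every edge, both endpoints lie together in some bag; and for every vertex, the bags containing it form a connected subtree. Here edge (4,3) lies in no bag, so the decomposition is invalid.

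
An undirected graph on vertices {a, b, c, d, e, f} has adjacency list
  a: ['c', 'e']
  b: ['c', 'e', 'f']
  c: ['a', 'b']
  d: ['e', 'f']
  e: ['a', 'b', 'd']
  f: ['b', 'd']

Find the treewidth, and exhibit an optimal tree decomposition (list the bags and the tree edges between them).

Treewidth 2.
Bags: B1 = {a, c, e}  B2 = {b, c, e}  B3 = {b, d, e}  B4 = {b, d, f}
Tree: B1–B2, B2–B3, B3–B4

Each bag holds 3 vertices, so the decomposition has width 2, which upper-bounds the treewidth. Since a–c–b–e–a is a cycle in G, G is not acyclic. Forests are exactly the graphs of treewidth ≤ 1, so tw(G) ≥ 2. Combining the bounds, tw(G) = 2.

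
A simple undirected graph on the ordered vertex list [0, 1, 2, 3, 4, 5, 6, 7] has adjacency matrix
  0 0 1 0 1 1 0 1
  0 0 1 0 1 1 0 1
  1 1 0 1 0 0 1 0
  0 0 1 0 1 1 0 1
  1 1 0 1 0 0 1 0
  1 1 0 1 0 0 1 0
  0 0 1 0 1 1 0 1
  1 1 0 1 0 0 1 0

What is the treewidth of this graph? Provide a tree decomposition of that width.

Treewidth 4.
One such decomposition:
Bags: B1 = {1, 2, 4, 5, 7}  B2 = {2, 3, 4, 5, 7}  B3 = {2, 4, 5, 6, 7}  B4 = {0, 2, 4, 5, 7}
Tree: B1–B2, B2–B3, B3–B4

Every bag has size at most 5, so the width is 5 − 1 = 4 and tw(G) ≤ 4. For the lower bound: the 5 vertex sets {1,7}, {2,3}, {4,6}, {5}, {0} are disjoint, each induces a connected subgraph, and every pair is joined by at least one edge of G. Contracting each set to a single vertex therefore yields K_{5} as a minor, and since treewidth is minor-monotone, tw(G) ≥ tw(K_{5}) = 4. The upper and lower bounds meet at 4, so that is the treewidth.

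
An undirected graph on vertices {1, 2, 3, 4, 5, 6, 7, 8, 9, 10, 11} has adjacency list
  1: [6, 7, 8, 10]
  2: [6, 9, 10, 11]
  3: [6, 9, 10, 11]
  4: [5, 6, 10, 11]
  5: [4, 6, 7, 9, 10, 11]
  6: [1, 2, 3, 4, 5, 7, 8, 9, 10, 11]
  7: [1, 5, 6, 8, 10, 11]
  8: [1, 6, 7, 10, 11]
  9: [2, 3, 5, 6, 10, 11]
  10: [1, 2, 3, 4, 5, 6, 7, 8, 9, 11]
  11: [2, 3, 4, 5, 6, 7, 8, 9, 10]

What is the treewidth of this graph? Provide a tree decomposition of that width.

Treewidth 4.
One optimal decomposition is:
Bags: B1 = {5, 6, 7, 10, 11}  B2 = {5, 6, 9, 10, 11}  B3 = {4, 5, 6, 10, 11}  B4 = {6, 7, 8, 10, 11}  B5 = {2, 6, 9, 10, 11}  B6 = {3, 6, 9, 10, 11}  B7 = {1, 6, 7, 8, 10}
Tree: B1–B2, B2–B3, B1–B4, B2–B5, B5–B6, B4–B7

Each bag holds 5 vertices, so the decomposition has width 4, which upper-bounds the treewidth. Conversely, {1, 6, 7, 8, 10} is a clique of size 5, and the vertices of any clique must share a bag in every tree decomposition; so some bag has ≥ 5 vertices and tw(G) ≥ 4. Combining the bounds, tw(G) = 4.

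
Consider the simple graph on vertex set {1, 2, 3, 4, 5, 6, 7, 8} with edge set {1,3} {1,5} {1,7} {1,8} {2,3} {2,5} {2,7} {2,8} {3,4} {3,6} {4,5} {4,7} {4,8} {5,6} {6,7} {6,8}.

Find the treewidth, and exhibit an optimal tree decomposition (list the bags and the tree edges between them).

The largest bag has 5 vertices, giving width 4; this decomposition certifies tw(G) ≤ 4. For the lower bound: the 5 vertex sets {4,8}, {3,6}, {2,5}, {1}, {7} are disjoint, each induces a connected subgraph, and every pair is joined by at least one edge of G. Contracting each set to a single vertex therefore yields K_{5} as a minor, and since treewidth is minor-monotone, tw(G) ≥ tw(K_{5}) = 4. Therefore the treewidth is 4.

Treewidth 4.
Bags: B1 = {1, 2, 4, 6, 8}  B2 = {1, 2, 3, 4, 6}  B3 = {1, 2, 4, 5, 6}  B4 = {1, 2, 4, 6, 7}
Tree: B1–B2, B2–B3, B3–B4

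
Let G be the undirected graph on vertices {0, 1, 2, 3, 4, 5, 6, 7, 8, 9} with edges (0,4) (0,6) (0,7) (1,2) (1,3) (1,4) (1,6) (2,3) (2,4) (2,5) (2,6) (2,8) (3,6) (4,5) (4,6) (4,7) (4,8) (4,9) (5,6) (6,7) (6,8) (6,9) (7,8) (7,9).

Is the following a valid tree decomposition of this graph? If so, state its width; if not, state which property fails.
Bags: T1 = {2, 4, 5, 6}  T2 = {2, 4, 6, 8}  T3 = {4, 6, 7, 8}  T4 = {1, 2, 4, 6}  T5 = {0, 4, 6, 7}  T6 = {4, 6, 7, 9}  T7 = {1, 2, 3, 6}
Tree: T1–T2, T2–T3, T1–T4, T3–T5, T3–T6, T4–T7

Yes; width 3.

Checking the three conditions: (i) the bags cover all of {0, 1, 2, 3, 4, 5, 6, 7, 8, 9}; (ii) for each edge, some bag contains both endpoints; (iii) the bags containing any fixed vertex form a subtree. All hold, so the decomposition is valid with width 4 − 1 = 3.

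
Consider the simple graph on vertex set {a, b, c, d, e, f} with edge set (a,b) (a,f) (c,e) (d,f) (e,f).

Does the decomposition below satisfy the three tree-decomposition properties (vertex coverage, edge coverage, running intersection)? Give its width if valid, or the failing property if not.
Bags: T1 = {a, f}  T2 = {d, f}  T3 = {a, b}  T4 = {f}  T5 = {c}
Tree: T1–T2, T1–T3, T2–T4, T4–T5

No — vertex e appears in no bag.

A tree decomposition must satisfy three properties: every vertex lies in some bag; for every edge, both endpoints lie together in some bag; and for every vertex, the bags containing it form a connected subtree. Here vertex e appears in no bag, so the decomposition is invalid.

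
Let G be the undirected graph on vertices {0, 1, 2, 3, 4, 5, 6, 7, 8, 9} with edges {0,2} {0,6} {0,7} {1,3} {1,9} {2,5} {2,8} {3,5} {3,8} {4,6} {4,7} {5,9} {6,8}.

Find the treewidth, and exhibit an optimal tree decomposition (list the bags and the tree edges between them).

The largest bag has 3 vertices, giving width 2; this decomposition certifies tw(G) ≤ 2. For the lower bound, G contains the cycle 1–9–5–3–1, so G is not a forest; only forests have treewidth ≤ 1, hence tw(G) ≥ 2. Hence tw(G) = 2 exactly.

Treewidth 2.
Bags: B1 = {1, 3, 9}  B2 = {3, 5, 9}  B3 = {3, 5, 8}  B4 = {2, 5, 8}  B5 = {2, 6, 8}  B6 = {0, 2, 6}  B7 = {0, 4, 6}  B8 = {0, 4, 7}
Tree: B1–B2, B2–B3, B3–B4, B4–B5, B5–B6, B6–B7, B7–B8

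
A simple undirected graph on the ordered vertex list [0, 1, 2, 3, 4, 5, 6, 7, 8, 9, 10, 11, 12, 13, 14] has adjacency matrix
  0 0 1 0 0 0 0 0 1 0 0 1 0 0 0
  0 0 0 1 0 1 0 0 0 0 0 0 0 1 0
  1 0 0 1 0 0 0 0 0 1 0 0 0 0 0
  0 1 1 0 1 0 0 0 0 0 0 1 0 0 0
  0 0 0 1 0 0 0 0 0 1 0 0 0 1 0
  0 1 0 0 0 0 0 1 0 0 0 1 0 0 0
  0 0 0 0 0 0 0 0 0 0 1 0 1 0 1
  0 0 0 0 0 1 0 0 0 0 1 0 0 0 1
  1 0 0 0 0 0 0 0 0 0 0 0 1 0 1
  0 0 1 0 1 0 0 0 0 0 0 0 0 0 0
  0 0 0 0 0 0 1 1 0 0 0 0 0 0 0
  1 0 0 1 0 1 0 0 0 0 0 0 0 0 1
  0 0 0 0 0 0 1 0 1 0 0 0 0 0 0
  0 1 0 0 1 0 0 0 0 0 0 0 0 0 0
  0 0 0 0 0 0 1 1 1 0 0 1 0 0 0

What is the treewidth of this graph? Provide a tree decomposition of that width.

Treewidth 3.
One such decomposition:
Bags: B1 = {1, 4, 9, 13}  B2 = {1, 3, 4, 9}  B3 = {1, 2, 3, 9}  B4 = {1, 2, 3, 5}  B5 = {2, 3, 5, 11}  B6 = {0, 2, 5, 11}  B7 = {0, 5, 7, 11}  B8 = {0, 7, 11, 14}  B9 = {0, 7, 8, 14}  B10 = {7, 8, 10, 14}  B11 = {6, 8, 10, 14}  B12 = {6, 8, 10, 12}
Tree: B1–B2, B2–B3, B3–B4, B4–B5, B5–B6, B6–B7, B7–B8, B8–B9, B9–B10, B10–B11, B11–B12

The largest bag has 4 vertices, giving width 3; this decomposition certifies tw(G) ≤ 3. For the lower bound: the 4 vertex sets {4,9,13}, {1}, {3}, {0,2,5,11} are disjoint, each induces a connected subgraph, and every pair is joined by at least one edge of G. Contracting each set to a single vertex therefore yields K_{4} as a minor, and since treewidth is minor-monotone, tw(G) ≥ tw(K_{4}) = 3. Combining the bounds, tw(G) = 3.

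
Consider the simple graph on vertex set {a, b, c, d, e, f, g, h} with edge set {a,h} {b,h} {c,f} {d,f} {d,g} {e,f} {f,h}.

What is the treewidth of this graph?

A width-1 tree decomposition is:
Bags: B1 = {c, f}  B2 = {f, h}  B3 = {b, h}  B4 = {d, f}  B5 = {d, g}  B6 = {a, h}  B7 = {e, f}
Tree: B1–B2, B2–B3, B1–B4, B4–B5, B3–B6, B4–B7
The largest bag has 2 vertices, giving width 1; this decomposition certifies tw(G) ≤ 1. Since G has at least one edge (e.g. c–f), it is not an edgeless graph, so tw(G) ≥ 1. Therefore the treewidth is 1.

1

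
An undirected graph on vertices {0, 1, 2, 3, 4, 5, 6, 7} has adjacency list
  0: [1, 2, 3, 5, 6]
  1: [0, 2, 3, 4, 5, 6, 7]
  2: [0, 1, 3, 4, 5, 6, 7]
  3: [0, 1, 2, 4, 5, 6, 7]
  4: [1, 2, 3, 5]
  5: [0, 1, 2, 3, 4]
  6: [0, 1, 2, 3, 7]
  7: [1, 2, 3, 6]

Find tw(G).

A width-4 tree decomposition is:
Bags: B1 = {0, 1, 2, 3, 5}  B2 = {1, 2, 3, 4, 5}  B3 = {0, 1, 2, 3, 6}  B4 = {1, 2, 3, 6, 7}
Tree: B1–B2, B1–B3, B3–B4
Every bag has size at most 5, so the width is 5 − 1 = 4 and tw(G) ≤ 4. On the other hand G contains the 5-clique {0, 1, 2, 3, 5}. A clique must lie in a single bag of any decomposition, so no decomposition can have width below 4. Combining the bounds, tw(G) = 4.

4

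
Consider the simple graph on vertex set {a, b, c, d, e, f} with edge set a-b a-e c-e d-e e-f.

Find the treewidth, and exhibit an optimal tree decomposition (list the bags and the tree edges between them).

Each bag holds 2 vertices, so the decomposition has width 1, which upper-bounds the treewidth. Any graph with an edge has treewidth ≥ 1, and G has the edge e–c. Combining the bounds, tw(G) = 1.

Treewidth 1.
One such decomposition:
Bags: B1 = {c, e}  B2 = {d, e}  B3 = {e, f}  B4 = {a, e}  B5 = {a, b}
Tree: B1–B2, B2–B3, B3–B4, B4–B5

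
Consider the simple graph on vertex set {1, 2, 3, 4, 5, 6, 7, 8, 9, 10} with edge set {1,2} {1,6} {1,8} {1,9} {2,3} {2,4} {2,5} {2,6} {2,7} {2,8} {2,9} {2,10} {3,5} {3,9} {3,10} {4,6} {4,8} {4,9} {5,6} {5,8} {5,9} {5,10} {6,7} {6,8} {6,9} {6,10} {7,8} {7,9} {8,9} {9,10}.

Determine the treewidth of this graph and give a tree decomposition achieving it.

The largest bag has 5 vertices, giving width 4; this decomposition certifies tw(G) ≤ 4. On the other hand G contains the 5-clique {2, 3, 5, 9, 10}. A clique must lie in a single bag of any decomposition, so no decomposition can have width below 4. Combining the bounds, tw(G) = 4.

Treewidth 4.
One such decomposition:
Bags: B1 = {2, 5, 6, 8, 9}  B2 = {2, 4, 6, 8, 9}  B3 = {2, 5, 6, 9, 10}  B4 = {1, 2, 6, 8, 9}  B5 = {2, 3, 5, 9, 10}  B6 = {2, 6, 7, 8, 9}
Tree: B1–B2, B1–B3, B1–B4, B3–B5, B4–B6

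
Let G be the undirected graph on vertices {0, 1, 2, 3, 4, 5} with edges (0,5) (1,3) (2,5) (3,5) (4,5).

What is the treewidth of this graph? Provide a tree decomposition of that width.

The largest bag has 2 vertices, giving width 1; this decomposition certifies tw(G) ≤ 1. Any graph with an edge has treewidth ≥ 1, and G has the edge 4–5. Combining the bounds, tw(G) = 1.

Treewidth 1.
Bags: B1 = {4, 5}  B2 = {2, 5}  B3 = {3, 5}  B4 = {0, 5}  B5 = {1, 3}
Tree: B1–B2, B1–B3, B1–B4, B3–B5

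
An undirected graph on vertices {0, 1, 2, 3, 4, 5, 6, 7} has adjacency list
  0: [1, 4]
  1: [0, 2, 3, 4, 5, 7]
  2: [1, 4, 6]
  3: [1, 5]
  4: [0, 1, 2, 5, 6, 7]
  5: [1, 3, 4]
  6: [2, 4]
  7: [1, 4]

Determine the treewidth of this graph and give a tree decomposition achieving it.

Every bag has size at most 3, so the width is 3 − 1 = 2 and tw(G) ≤ 2. For the lower bound, the 3 vertices {1, 3, 5} are pairwise adjacent, and any tree decomposition puts a clique entirely inside one bag — forcing width ≥ 2. The upper and lower bounds meet at 2, so that is the treewidth.

Treewidth 2.
Bags: B1 = {1, 4, 7}  B2 = {1, 2, 4}  B3 = {1, 4, 5}  B4 = {2, 4, 6}  B5 = {0, 1, 4}  B6 = {1, 3, 5}
Tree: B1–B2, B1–B3, B2–B4, B1–B5, B3–B6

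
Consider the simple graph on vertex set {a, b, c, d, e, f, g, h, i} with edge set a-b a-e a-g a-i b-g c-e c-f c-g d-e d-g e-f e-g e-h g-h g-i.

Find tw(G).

A width-2 tree decomposition is:
Bags: B1 = {a, g, i}  B2 = {a, e, g}  B3 = {c, e, g}  B4 = {e, g, h}  B5 = {a, b, g}  B6 = {c, e, f}  B7 = {d, e, g}
Tree: B1–B2, B2–B3, B3–B4, B2–B5, B3–B6, B4–B7
The largest bag has 3 vertices, giving width 2; this decomposition certifies tw(G) ≤ 2. For the lower bound, the 3 vertices {d, e, g} are pairwise adjacent, and any tree decomposition puts a clique entirely inside one bag — forcing width ≥ 2. Combining the bounds, tw(G) = 2.

2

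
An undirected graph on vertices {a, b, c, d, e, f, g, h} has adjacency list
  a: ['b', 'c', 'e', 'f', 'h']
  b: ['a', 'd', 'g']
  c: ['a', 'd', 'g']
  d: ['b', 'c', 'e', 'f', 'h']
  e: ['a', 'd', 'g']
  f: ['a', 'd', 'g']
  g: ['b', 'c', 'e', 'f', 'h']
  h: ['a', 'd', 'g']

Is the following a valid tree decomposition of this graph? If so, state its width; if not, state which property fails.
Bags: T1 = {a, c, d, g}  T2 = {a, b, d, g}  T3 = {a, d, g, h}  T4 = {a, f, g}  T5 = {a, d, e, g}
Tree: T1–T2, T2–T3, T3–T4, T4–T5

No — edge (d,f) lies in no bag.

A tree decomposition must satisfy three properties: every vertex lies in some bag; for every edge, both endpoints lie together in some bag; and for every vertex, the bags containing it form a connected subtree. Here edge (d,f) lies in no bag, so the decomposition is invalid.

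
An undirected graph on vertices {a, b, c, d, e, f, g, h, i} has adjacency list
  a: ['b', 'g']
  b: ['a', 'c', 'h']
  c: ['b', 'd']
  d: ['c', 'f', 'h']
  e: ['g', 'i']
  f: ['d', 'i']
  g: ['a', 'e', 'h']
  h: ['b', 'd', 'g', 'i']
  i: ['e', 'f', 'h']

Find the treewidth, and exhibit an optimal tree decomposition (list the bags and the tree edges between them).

Every bag has size at most 4, so the width is 4 − 1 = 3 and tw(G) ≤ 3. For the lower bound: the 4 vertex sets {c,d,f}, {i}, {h}, {a,b,e,g} are disjoint, each induces a connected subgraph, and every pair is joined by at least one edge of G. Contracting each set to a single vertex therefore yields K_{4} as a minor, and since treewidth is minor-monotone, tw(G) ≥ tw(K_{4}) = 3. Therefore the treewidth is 3.

Treewidth 3.
Bags: B1 = {c, d, f, i}  B2 = {c, d, h, i}  B3 = {b, c, h, i}  B4 = {b, e, h, i}  B5 = {b, e, g, h}  B6 = {a, b, e, g}
Tree: B1–B2, B2–B3, B3–B4, B4–B5, B5–B6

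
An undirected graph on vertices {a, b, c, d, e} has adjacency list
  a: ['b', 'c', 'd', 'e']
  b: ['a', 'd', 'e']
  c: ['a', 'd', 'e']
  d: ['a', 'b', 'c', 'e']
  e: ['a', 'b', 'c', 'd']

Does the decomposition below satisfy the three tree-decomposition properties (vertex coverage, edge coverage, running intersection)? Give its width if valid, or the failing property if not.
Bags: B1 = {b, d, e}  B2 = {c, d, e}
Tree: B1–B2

A tree decomposition must satisfy three properties: every vertex lies in some bag; for every edge, both endpoints lie together in some bag; and for every vertex, the bags containing it form a connected subtree. Here vertex a appears in no bag, so the decomposition is invalid.

No — vertex a appears in no bag.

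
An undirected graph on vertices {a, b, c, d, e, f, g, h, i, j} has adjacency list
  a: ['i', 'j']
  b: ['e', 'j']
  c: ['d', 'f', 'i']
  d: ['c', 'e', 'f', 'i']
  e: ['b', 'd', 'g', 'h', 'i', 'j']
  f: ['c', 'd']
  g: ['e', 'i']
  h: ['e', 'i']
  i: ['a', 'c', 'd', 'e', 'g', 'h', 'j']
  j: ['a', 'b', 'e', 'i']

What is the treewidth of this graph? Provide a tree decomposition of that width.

Treewidth 2.
One such decomposition:
Bags: B1 = {e, i, j}  B2 = {b, e, j}  B3 = {e, h, i}  B4 = {d, e, i}  B5 = {c, d, i}  B6 = {c, d, f}  B7 = {e, g, i}  B8 = {a, i, j}
Tree: B1–B2, B1–B3, B1–B4, B4–B5, B5–B6, B3–B7, B1–B8

The largest bag has 3 vertices, giving width 2; this decomposition certifies tw(G) ≤ 2. On the other hand G contains the 3-clique {c, d, f}. A clique must lie in a single bag of any decomposition, so no decomposition can have width below 2. Hence tw(G) = 2 exactly.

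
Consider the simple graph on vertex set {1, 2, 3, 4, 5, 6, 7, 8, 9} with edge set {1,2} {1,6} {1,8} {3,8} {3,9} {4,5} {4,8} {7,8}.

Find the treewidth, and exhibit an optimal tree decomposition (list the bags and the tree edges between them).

Treewidth 1.
One optimal decomposition is:
Bags: B1 = {7, 8}  B2 = {1, 8}  B3 = {3, 8}  B4 = {4, 8}  B5 = {1, 2}  B6 = {1, 6}  B7 = {4, 5}  B8 = {3, 9}
Tree: B1–B2, B1–B3, B3–B4, B2–B5, B2–B6, B4–B7, B3–B8

The largest bag has 2 vertices, giving width 1; this decomposition certifies tw(G) ≤ 1. G has an edge, so its treewidth is at least 1. Therefore the treewidth is 1.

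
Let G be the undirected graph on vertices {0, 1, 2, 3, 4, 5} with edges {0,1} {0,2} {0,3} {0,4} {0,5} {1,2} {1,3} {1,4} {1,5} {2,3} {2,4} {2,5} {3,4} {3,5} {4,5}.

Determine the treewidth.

5

A width-5 tree decomposition is:
Bags: B1 = {0, 1, 2, 3, 4, 5}
Tree: (single bag)
A single bag containing all 6 vertices is trivially a valid decomposition of width 5. Conversely, {0, 1, 2, 3, 4, 5} is a clique of size 6, and the vertices of any clique must share a bag in every tree decomposition; so some bag has ≥ 6 vertices and tw(G) ≥ 5. Combining the bounds, tw(G) = 5.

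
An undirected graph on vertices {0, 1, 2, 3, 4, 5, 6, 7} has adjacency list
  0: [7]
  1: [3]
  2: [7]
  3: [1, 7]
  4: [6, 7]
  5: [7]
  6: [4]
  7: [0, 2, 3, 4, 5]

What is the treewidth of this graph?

1

A width-1 tree decomposition is:
Bags: B1 = {4, 7}  B2 = {5, 7}  B3 = {4, 6}  B4 = {0, 7}  B5 = {2, 7}  B6 = {3, 7}  B7 = {1, 3}
Tree: B1–B2, B1–B3, B1–B4, B2–B5, B4–B6, B6–B7
Every bag has size at most 2, so the width is 2 − 1 = 1 and tw(G) ≤ 1. Any graph with an edge has treewidth ≥ 1, and G has the edge 7–4. Combining the bounds, tw(G) = 1.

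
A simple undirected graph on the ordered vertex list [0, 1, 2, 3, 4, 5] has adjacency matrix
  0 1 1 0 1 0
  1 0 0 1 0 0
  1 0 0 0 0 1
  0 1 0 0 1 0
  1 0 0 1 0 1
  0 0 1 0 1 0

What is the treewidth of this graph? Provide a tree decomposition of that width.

Treewidth 2.
One optimal decomposition is:
Bags: B1 = {2, 4, 5}  B2 = {0, 2, 4}  B3 = {0, 3, 4}  B4 = {0, 1, 3}
Tree: B1–B2, B2–B3, B3–B4

Each bag holds 3 vertices, so the decomposition has width 2, which upper-bounds the treewidth. Since 5–2–0–4–5 is a cycle in G, G is not acyclic. Forests are exactly the graphs of treewidth ≤ 1, so tw(G) ≥ 2. Therefore the treewidth is 2.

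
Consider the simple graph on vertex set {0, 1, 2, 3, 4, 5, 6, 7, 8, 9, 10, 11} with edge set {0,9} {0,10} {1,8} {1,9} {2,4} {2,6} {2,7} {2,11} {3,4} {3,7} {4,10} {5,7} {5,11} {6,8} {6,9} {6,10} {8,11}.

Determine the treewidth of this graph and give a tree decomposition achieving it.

Treewidth 3.
One such decomposition:
Bags: B1 = {0, 1, 8, 9}  B2 = {0, 6, 8, 9}  B3 = {0, 6, 8, 10}  B4 = {6, 8, 10, 11}  B5 = {2, 6, 10, 11}  B6 = {2, 4, 10, 11}  B7 = {2, 4, 5, 11}  B8 = {2, 4, 5, 7}  B9 = {3, 4, 5, 7}
Tree: B1–B2, B2–B3, B3–B4, B4–B5, B5–B6, B6–B7, B7–B8, B8–B9

Every bag has size at most 4, so the width is 4 − 1 = 3 and tw(G) ≤ 3. For the lower bound: the 4 vertex sets {0,1,9}, {8}, {6}, {2,4,10,11} are disjoint, each induces a connected subgraph, and every pair is joined by at least one edge of G. Contracting each set to a single vertex therefore yields K_{4} as a minor, and since treewidth is minor-monotone, tw(G) ≥ tw(K_{4}) = 3. Hence tw(G) = 3 exactly.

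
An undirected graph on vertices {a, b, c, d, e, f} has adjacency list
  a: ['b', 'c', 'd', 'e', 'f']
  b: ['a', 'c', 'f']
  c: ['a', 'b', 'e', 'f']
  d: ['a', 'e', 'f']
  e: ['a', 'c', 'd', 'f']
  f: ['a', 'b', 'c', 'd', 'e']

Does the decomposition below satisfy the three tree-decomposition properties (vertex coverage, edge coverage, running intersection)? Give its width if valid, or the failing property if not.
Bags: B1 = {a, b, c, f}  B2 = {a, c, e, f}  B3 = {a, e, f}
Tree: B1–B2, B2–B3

A tree decomposition must satisfy three properties: every vertex lies in some bag; for every edge, both endpoints lie together in some bag; and for every vertex, the bags containing it form a connected subtree. Here vertex d appears in no bag, so the decomposition is invalid.

No — vertex d appears in no bag.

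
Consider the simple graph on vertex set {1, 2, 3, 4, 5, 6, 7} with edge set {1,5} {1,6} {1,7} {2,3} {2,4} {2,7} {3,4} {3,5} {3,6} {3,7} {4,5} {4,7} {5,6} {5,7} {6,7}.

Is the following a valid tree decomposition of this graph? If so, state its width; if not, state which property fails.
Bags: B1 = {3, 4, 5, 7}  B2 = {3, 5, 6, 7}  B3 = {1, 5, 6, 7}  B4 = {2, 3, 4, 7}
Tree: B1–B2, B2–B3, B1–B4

Every vertex of G appears in some bag (union = {1, 2, 3, 4, 5, 6, 7}); every edge is covered by a bag; and for each vertex v the set of bags containing v is connected in the bag tree. The decomposition is therefore valid. The largest bag has 4 vertices, so the width is 3.

Yes; width 3.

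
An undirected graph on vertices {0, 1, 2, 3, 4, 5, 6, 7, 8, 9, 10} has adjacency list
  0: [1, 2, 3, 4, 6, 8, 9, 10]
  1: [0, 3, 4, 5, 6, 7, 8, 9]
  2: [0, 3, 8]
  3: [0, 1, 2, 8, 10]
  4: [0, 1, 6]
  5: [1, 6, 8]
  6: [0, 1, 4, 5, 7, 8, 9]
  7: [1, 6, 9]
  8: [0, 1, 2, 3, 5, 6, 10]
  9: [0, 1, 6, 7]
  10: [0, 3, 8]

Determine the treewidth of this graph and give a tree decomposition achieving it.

The largest bag has 4 vertices, giving width 3; this decomposition certifies tw(G) ≤ 3. Conversely, {0, 1, 3, 8} is a clique of size 4, and the vertices of any clique must share a bag in every tree decomposition; so some bag has ≥ 4 vertices and tw(G) ≥ 3. Therefore the treewidth is 3.

Treewidth 3.
One optimal decomposition is:
Bags: B1 = {0, 1, 3, 8}  B2 = {0, 2, 3, 8}  B3 = {0, 1, 6, 8}  B4 = {0, 1, 6, 9}  B5 = {1, 5, 6, 8}  B6 = {0, 1, 4, 6}  B7 = {0, 3, 8, 10}  B8 = {1, 6, 7, 9}
Tree: B1–B2, B1–B3, B3–B4, B3–B5, B4–B6, B2–B7, B4–B8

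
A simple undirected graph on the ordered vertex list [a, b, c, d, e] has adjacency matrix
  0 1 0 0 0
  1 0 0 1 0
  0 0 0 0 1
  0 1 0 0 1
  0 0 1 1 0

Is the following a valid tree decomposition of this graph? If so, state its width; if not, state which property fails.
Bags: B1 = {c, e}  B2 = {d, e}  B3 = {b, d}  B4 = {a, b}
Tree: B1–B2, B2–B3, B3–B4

Yes; width 1.

Every vertex of G appears in some bag (union = {a, b, c, d, e}); every edge is covered by a bag; and for each vertex v the set of bags containing v is connected in the bag tree. The decomposition is therefore valid. The largest bag has 2 vertices, so the width is 1.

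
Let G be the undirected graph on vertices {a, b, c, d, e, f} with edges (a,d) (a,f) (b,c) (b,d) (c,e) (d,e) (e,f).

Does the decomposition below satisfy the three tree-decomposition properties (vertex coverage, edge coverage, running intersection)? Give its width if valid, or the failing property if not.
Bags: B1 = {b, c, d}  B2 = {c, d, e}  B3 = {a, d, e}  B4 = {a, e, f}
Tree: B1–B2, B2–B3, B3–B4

Yes; width 2.

Checking the three conditions: (i) the bags cover all of {a, b, c, d, e, f}; (ii) for each edge, some bag contains both endpoints; (iii) the bags containing any fixed vertex form a subtree. All hold, so the decomposition is valid with width 3 − 1 = 2.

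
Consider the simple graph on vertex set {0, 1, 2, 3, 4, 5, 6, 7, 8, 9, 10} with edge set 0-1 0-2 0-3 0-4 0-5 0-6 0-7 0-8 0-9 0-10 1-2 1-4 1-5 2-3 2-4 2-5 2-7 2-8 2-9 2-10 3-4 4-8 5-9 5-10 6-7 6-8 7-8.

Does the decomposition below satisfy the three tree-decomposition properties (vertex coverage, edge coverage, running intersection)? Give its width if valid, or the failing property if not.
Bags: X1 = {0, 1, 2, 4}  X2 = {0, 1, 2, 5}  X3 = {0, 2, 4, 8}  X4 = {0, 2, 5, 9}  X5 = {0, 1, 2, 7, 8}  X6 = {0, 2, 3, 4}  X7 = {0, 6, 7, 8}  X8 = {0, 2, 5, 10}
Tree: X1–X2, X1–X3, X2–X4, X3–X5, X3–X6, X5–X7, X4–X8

No — bags containing vertex 1 are not connected in the tree.

A tree decomposition must satisfy three properties: every vertex lies in some bag; for every edge, both endpoints lie together in some bag; and for every vertex, the bags containing it form a connected subtree. Here bags containing vertex 1 are not connected in the tree, so the decomposition is invalid.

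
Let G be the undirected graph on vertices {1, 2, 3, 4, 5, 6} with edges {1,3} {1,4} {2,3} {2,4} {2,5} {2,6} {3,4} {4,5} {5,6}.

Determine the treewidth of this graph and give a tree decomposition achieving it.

Each bag holds 3 vertices, so the decomposition has width 2, which upper-bounds the treewidth. For the lower bound, the 3 vertices {1, 3, 4} are pairwise adjacent, and any tree decomposition puts a clique entirely inside one bag — forcing width ≥ 2. Therefore the treewidth is 2.

Treewidth 2.
Bags: B1 = {1, 3, 4}  B2 = {2, 3, 4}  B3 = {2, 4, 5}  B4 = {2, 5, 6}
Tree: B1–B2, B2–B3, B3–B4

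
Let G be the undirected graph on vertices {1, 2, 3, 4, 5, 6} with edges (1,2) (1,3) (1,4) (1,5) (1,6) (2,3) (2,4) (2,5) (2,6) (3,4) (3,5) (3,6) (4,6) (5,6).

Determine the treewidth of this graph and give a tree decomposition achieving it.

Treewidth 4.
Bags: B1 = {1, 2, 3, 5, 6}  B2 = {1, 2, 3, 4, 6}
Tree: B1–B2

Every bag has size at most 5, so the width is 5 − 1 = 4 and tw(G) ≤ 4. Conversely, {1, 2, 3, 4, 6} is a clique of size 5, and the vertices of any clique must share a bag in every tree decomposition; so some bag has ≥ 5 vertices and tw(G) ≥ 4. Hence tw(G) = 4 exactly.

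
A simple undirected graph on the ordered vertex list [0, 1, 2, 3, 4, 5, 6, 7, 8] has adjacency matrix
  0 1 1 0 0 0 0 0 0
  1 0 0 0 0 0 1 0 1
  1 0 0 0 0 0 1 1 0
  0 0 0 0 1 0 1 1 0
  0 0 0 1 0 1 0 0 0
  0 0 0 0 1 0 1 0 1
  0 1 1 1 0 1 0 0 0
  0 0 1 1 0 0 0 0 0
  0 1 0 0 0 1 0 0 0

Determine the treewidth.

3

A width-3 tree decomposition is:
Bags: B1 = {3, 4, 5, 7}  B2 = {3, 5, 6, 7}  B3 = {2, 5, 6, 7}  B4 = {2, 5, 6, 8}  B5 = {1, 2, 6, 8}  B6 = {0, 1, 2, 8}
Tree: B1–B2, B2–B3, B3–B4, B4–B5, B5–B6
Each bag holds 4 vertices, so the decomposition has width 3, which upper-bounds the treewidth. For the lower bound: the 4 vertex sets {3,4,7}, {5}, {6}, {0,1,2,8} are disjoint, each induces a connected subgraph, and every pair is joined by at least one edge of G. Contracting each set to a single vertex therefore yields K_{4} as a minor, and since treewidth is minor-monotone, tw(G) ≥ tw(K_{4}) = 3. Hence tw(G) = 3 exactly.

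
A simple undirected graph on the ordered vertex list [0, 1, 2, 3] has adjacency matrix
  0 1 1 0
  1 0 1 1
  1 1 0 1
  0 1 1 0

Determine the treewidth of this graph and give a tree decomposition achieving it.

Each bag holds 3 vertices, so the decomposition has width 2, which upper-bounds the treewidth. For the lower bound, the 3 vertices {0, 1, 2} are pairwise adjacent, and any tree decomposition puts a clique entirely inside one bag — forcing width ≥ 2. The upper and lower bounds meet at 2, so that is the treewidth.

Treewidth 2.
Bags: B1 = {0, 1, 2}  B2 = {1, 2, 3}
Tree: B1–B2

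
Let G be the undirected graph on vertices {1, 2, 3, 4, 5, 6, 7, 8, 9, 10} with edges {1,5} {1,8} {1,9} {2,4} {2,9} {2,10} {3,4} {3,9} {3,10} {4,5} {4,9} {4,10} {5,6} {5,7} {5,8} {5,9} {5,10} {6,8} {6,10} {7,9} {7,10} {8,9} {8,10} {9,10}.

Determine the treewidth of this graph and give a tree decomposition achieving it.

Treewidth 3.
Bags: B1 = {5, 8, 9, 10}  B2 = {1, 5, 8, 9}  B3 = {4, 5, 9, 10}  B4 = {5, 7, 9, 10}  B5 = {5, 6, 8, 10}  B6 = {2, 4, 9, 10}  B7 = {3, 4, 9, 10}
Tree: B1–B2, B1–B3, B3–B4, B1–B5, B3–B6, B3–B7

Each bag holds 4 vertices, so the decomposition has width 3, which upper-bounds the treewidth. Conversely, {1, 5, 8, 9} is a clique of size 4, and the vertices of any clique must share a bag in every tree decomposition; so some bag has ≥ 4 vertices and tw(G) ≥ 3. The upper and lower bounds meet at 3, so that is the treewidth.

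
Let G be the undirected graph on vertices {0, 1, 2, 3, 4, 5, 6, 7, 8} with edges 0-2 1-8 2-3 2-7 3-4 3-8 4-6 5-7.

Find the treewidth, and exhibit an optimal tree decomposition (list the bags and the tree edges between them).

Treewidth 1.
Bags: B1 = {3, 8}  B2 = {2, 3}  B3 = {2, 7}  B4 = {3, 4}  B5 = {0, 2}  B6 = {1, 8}  B7 = {4, 6}  B8 = {5, 7}
Tree: B1–B2, B2–B3, B1–B4, B2–B5, B1–B6, B4–B7, B3–B8

Every bag has size at most 2, so the width is 2 − 1 = 1 and tw(G) ≤ 1. G has an edge, so its treewidth is at least 1. The upper and lower bounds meet at 1, so that is the treewidth.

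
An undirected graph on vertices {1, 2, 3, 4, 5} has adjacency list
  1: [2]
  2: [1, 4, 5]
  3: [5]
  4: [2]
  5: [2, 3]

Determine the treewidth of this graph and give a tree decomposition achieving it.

Treewidth 1.
Bags: B1 = {2, 5}  B2 = {2, 4}  B3 = {1, 2}  B4 = {3, 5}
Tree: B1–B2, B1–B3, B1–B4

The largest bag has 2 vertices, giving width 1; this decomposition certifies tw(G) ≤ 1. Since G has at least one edge (e.g. 5–2), it is not an edgeless graph, so tw(G) ≥ 1. The upper and lower bounds meet at 1, so that is the treewidth.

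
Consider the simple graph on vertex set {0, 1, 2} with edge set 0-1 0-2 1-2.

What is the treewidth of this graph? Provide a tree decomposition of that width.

A single bag containing all 3 vertices is trivially a valid decomposition of width 2. On the other hand G contains the 3-clique {0, 1, 2}. A clique must lie in a single bag of any decomposition, so no decomposition can have width below 2. The upper and lower bounds meet at 2, so that is the treewidth.

Treewidth 2.
One such decomposition:
Bags: B1 = {0, 1, 2}
Tree: (single bag)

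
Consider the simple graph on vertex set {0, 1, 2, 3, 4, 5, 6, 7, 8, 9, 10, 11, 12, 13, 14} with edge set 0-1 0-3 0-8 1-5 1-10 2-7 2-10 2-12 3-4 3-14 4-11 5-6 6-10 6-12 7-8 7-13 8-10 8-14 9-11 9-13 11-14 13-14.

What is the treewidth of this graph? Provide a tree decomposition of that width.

The largest bag has 4 vertices, giving width 3; this decomposition certifies tw(G) ≤ 3. For the lower bound: the 4 vertex sets {5,6,12}, {1}, {10}, {0,2,7,8} are disjoint, each induces a connected subgraph, and every pair is joined by at least one edge of G. Contracting each set to a single vertex therefore yields K_{4} as a minor, and since treewidth is minor-monotone, tw(G) ≥ tw(K_{4}) = 3. The upper and lower bounds meet at 3, so that is the treewidth.

Treewidth 3.
One optimal decomposition is:
Bags: B1 = {1, 5, 6, 12}  B2 = {1, 6, 10, 12}  B3 = {1, 2, 10, 12}  B4 = {0, 1, 2, 10}  B5 = {0, 2, 8, 10}  B6 = {0, 2, 7, 8}  B7 = {0, 3, 7, 8}  B8 = {3, 7, 8, 14}  B9 = {3, 7, 13, 14}  B10 = {3, 4, 13, 14}  B11 = {4, 11, 13, 14}  B12 = {4, 9, 11, 13}
Tree: B1–B2, B2–B3, B3–B4, B4–B5, B5–B6, B6–B7, B7–B8, B8–B9, B9–B10, B10–B11, B11–B12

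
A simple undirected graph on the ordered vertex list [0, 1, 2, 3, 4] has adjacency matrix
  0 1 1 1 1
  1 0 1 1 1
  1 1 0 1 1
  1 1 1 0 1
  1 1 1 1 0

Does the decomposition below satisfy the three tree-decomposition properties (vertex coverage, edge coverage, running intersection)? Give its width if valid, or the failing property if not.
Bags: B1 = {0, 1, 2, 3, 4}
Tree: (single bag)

Vertex coverage: the bags together contain {0, 1, 2, 3, 4}, the full vertex set. Edge coverage: each edge of G has both endpoints in at least one bag. Running intersection: for every vertex, the bags containing it form a connected subtree. All three properties hold, so this is a valid tree decomposition of width max|bag| − 1 = 4, and hence tw(G) ≤ 4.

Yes; width 4.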